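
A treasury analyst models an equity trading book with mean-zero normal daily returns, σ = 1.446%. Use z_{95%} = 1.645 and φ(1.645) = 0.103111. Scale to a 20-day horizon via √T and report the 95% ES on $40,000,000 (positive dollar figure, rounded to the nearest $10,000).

$5,330,000

σ_{20d} = 1.446% × √20 = 6.467%.
ES multiplier = φ(z)/(1−α) = 0.103111/0.05 = 2.062.
ES = 6.467% × 2.062 = 13.335%; on $40,000,000: $5,334,000.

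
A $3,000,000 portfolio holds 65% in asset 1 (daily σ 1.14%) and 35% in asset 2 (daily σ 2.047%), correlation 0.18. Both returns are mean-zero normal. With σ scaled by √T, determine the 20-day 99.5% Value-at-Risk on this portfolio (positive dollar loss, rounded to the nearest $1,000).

σ_p = √(0.65²·1.14² + 0.35²·2.047² + 2·0.18·0.65·0.35·1.14·2.047) = 1.120%.
σ_{20d} = 1.120% × √20 = 5.009%.
z(99.5%) = 2.576.
VaR = 2.576 × 5.009% = 12.903%; on $3,000,000 that is $387,090.

$387,000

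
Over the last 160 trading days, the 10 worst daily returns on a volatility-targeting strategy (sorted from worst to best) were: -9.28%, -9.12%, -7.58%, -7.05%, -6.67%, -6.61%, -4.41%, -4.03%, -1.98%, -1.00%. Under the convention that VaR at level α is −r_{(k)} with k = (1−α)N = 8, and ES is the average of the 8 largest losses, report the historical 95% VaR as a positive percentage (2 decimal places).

k = 8; the 8th lowest return is -4.03%, so VaR = 4.03%.

4.03%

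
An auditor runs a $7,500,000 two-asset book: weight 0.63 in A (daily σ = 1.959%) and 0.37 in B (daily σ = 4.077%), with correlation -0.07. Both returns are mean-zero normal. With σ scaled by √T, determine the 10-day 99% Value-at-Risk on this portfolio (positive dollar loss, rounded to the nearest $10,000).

$1,040,000

σ_p = √(0.63²·1.959² + 0.37²·4.077² + 2·-0.07·0.63·0.37·1.959·4.077) = 1.881%.
σ_{10d} = 1.881% × √10 = 5.948%.
z(99%) = 2.326.
VaR = 2.326 × 5.948% = 13.835%; on $7,500,000 that is $1,037,625.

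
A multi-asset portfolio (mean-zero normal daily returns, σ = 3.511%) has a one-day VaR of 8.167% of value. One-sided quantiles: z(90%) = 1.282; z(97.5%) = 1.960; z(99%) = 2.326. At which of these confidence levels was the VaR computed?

99%

Implied z = VaR/σ = 8.167 / 3.511 = 2.326.
This matches z(99%) = 2.326.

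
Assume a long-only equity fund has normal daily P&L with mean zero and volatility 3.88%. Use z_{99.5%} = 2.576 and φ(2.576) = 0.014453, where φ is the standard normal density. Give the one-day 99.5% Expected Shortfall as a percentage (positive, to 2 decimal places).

Tail multiplier: φ(z)/(1−α) = 0.014453 / 0.005 = 2.891.
ES = 3.88% × 2.891 = 11.217%.

11.22%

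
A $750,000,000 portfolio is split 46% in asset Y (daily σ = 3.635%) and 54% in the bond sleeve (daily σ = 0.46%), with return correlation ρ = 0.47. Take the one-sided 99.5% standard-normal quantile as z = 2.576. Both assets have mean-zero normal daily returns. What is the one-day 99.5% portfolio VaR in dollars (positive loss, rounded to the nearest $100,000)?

$34,800,000

σ_p² = 0.46²·3.635² + 0.54²·0.46² + 2·0.47·0.46·0.54·3.635·0.46 = 3.2480 (%²).
σ_p = √3.2480 = 1.802%.
VaR = 2.576 × 1.802% = 4.642%; on $750,000,000 that is $34,815,000.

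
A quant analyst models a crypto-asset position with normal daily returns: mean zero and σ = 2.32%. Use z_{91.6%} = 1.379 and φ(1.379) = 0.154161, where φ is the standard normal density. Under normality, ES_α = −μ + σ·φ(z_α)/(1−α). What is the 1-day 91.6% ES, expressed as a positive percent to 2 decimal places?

Tail multiplier: φ(z)/(1−α) = 0.154161 / 0.084 = 1.835.
ES = 2.32% × 1.835 = 4.257%.

4.26%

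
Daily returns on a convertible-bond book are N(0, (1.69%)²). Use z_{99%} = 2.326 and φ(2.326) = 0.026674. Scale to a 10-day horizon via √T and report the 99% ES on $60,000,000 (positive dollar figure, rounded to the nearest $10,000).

$8,550,000

σ_{10d} = 1.69% × √10 = 5.344%.
ES multiplier = φ(z)/(1−α) = 0.026674/0.01 = 2.667.
ES = 5.344% × 2.667 = 14.252%; on $60,000,000: $8,551,200.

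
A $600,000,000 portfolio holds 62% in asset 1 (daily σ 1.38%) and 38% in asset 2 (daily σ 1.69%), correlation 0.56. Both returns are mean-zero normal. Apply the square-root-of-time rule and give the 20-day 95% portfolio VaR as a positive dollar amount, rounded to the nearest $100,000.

σ_p = √(0.62²·1.38² + 0.38²·1.69² + 2·0.56·0.62·0.38·1.38·1.69) = 1.327%.
σ_{20d} = 1.327% × √20 = 5.935%.
z(95%) = 1.645.
VaR = 1.645 × 5.935% = 9.763%; on $600,000,000 that is $58,578,000.

$58,600,000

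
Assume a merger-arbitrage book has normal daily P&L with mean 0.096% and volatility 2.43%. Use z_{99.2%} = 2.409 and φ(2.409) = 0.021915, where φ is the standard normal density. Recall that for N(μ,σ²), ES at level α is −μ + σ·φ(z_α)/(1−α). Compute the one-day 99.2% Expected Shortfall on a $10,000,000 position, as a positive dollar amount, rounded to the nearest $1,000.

$656,000

Tail multiplier: φ(z)/(1−α) = 0.021915 / 0.008 = 2.739.
ES = −(0.096%) + 2.43% × 2.739 = 6.560%.
On $10,000,000: 0.06560 × $10,000,000 = $656,000.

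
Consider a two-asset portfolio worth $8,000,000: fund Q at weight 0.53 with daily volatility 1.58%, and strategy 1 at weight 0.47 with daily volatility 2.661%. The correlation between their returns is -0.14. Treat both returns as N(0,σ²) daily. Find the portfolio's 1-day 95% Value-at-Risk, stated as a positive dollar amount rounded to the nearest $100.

$184,800

σ_p² = 0.53²·1.58² + 0.47²·2.661² + 2·-0.14·0.53·0.47·1.58·2.661 = 1.9722 (%²).
σ_p = √1.9722 = 1.404%.
At 95%, z = 1.645.
VaR = 1.645 × 1.404% = 2.310%; on $8,000,000 that is $184,800.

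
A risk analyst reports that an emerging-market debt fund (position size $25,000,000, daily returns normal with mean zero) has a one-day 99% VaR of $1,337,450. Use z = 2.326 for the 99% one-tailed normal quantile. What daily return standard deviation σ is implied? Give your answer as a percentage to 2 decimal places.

VaR as a fraction: $1,337,450 / $25,000,000 = 5.350%.
σ = VaR / z = 5.350% / 2.326 = 2.300%.

2.30%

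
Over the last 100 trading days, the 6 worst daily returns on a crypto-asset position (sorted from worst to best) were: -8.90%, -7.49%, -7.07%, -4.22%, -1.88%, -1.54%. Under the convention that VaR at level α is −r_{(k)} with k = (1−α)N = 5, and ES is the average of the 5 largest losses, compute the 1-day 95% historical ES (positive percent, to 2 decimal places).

The 5 worst returns sum to -29.56%.
ES = −(-29.56%) / 5 = 5.912% ≈ 5.91%.

5.91%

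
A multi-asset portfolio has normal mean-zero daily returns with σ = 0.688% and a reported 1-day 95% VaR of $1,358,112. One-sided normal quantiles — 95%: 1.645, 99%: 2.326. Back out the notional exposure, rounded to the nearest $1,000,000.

VaR as a fraction of value: z·σ = 1.645 × 0.688% = 1.13176%.
Position = $1,358,112 / 0.0113176 = $120,000,000.

$120,000,000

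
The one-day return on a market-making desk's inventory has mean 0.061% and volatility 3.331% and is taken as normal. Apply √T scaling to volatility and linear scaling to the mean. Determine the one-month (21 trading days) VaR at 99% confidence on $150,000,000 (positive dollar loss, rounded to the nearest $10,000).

At 99%, z = 2.326.
σ_{21d} = 3.331% × √21 = 15.265%; μ_{21d} = 21 × 0.061% = 1.281%.
VaR = −(1.281%) + 2.326 × 15.265% = 34.225%.
On $150,000,000: 0.34225 × $150,000,000 = $51,337,500.

$51,340,000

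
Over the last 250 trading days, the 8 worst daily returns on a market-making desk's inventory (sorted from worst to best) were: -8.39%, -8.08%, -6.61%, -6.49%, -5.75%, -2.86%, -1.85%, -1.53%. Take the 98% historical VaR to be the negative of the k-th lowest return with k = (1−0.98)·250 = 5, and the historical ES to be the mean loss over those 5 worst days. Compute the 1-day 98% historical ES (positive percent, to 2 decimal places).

The 5 worst returns sum to -35.32%.
ES = −(-35.32%) / 5 = 7.064% ≈ 7.06%.

7.06%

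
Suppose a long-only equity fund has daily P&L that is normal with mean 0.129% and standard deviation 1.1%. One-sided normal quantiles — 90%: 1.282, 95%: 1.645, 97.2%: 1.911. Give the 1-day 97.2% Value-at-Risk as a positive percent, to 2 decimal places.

1.97%

VaR = −μ + z·σ = −(0.129%) + 1.911 × 1.1% = 1.973%.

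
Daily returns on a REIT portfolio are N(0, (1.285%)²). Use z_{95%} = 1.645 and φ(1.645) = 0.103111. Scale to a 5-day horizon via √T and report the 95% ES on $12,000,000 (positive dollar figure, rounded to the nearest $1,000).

σ_{5d} = 1.285% × √5 = 2.873%.
ES multiplier = φ(z)/(1−α) = 0.103111/0.05 = 2.062.
ES = 2.873% × 2.062 = 5.924%; on $12,000,000: $710,880.

$711,000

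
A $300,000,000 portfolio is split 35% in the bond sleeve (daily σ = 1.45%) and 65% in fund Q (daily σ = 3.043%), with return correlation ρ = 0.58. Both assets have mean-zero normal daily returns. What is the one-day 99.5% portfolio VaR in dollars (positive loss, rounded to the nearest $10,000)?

σ_p² = 0.35²·1.45² + 0.65²·3.043² + 2·0.58·0.35·0.65·1.45·3.043 = 5.3343 (%²).
σ_p = √5.3343 = 2.310%.
At 99.5%, z = 2.576.
VaR = 2.576 × 2.310% = 5.951%; on $300,000,000 that is $17,853,000.

$17,850,000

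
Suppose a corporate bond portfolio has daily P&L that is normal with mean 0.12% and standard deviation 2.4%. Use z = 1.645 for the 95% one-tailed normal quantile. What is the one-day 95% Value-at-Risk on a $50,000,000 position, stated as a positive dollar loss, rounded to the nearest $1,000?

$1,914,000

VaR = −μ + z·σ = −(0.12%) + 1.645 × 2.4% = 3.828%.
On $50,000,000: 0.03828 × $50,000,000 = $1,914,000.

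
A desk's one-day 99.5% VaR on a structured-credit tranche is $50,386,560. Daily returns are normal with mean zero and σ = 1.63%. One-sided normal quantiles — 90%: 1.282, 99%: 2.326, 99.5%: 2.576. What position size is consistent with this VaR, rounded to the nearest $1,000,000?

VaR as a fraction of value: z·σ = 2.576 × 1.63% = 4.19888%.
Position = $50,386,560 / 0.0419888 = $1,200,000,000.

$1,200,000,000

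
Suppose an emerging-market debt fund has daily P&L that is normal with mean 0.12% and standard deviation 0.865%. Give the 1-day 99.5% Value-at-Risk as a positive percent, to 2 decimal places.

At 99.5% one-sided, z = 2.576.
VaR = −μ + z·σ = −(0.12%) + 2.576 × 0.865% = 2.108%.

2.11%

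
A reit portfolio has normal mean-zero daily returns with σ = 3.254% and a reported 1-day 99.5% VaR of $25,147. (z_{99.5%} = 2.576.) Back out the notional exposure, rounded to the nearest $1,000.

VaR as a fraction of value: z·σ = 2.576 × 3.254% = 8.3823%.
Position = $25,147 / 0.083823 = $300,001.

$300,000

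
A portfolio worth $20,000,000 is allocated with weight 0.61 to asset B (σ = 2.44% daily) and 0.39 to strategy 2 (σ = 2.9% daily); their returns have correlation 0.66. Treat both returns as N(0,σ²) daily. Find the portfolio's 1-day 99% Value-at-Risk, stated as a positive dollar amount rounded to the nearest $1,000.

$1,112,000

σ_p² = 0.61²·2.44² + 0.39²·2.9² + 2·0.66·0.61·0.39·2.44·2.9 = 5.7166 (%²).
σ_p = √5.7166 = 2.391%.
At 99%, z = 2.326.
VaR = 2.326 × 2.391% = 5.561%; on $20,000,000 that is $1,112,200.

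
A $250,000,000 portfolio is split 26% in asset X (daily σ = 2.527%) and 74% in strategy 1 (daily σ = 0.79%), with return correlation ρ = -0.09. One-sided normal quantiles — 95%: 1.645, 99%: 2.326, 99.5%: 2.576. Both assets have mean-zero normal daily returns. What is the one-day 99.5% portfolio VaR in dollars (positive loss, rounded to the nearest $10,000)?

$5,400,000

σ_p² = 0.26²·2.527² + 0.74²·0.79² + 2·-0.09·0.26·0.74·2.527·0.79 = 0.7043 (%²).
σ_p = √0.7043 = 0.839%.
VaR = 2.576 × 0.839% = 2.161%; on $250,000,000 that is $5,402,500.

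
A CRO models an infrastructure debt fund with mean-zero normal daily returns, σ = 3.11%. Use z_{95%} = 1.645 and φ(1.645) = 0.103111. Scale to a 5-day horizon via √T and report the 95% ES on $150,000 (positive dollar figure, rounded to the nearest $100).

$21,500

σ_{5d} = 3.11% × √5 = 6.954%.
ES multiplier = φ(z)/(1−α) = 0.103111/0.05 = 2.062.
ES = 6.954% × 2.062 = 14.339%; on $150,000: $21,509.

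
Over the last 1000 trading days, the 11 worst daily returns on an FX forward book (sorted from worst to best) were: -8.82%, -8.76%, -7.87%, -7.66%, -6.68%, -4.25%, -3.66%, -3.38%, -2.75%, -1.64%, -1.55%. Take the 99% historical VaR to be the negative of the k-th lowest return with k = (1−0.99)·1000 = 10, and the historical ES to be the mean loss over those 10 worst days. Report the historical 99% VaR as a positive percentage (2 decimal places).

k = 10; the 10th lowest return is -1.64%, so VaR = 1.64%.

1.64%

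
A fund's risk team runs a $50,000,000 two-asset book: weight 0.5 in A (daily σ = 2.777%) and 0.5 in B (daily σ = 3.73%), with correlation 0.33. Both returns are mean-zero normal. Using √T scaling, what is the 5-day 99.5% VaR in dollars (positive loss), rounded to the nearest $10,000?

$7,680,000

σ_p = √(0.5²·2.777² + 0.5²·3.73² + 2·0.33·0.5·0.5·2.777·3.73) = 2.667%.
σ_{5d} = 2.667% × √5 = 5.964%.
z(99.5%) = 2.576.
VaR = 2.576 × 5.964% = 15.363%; on $50,000,000 that is $7,681,500.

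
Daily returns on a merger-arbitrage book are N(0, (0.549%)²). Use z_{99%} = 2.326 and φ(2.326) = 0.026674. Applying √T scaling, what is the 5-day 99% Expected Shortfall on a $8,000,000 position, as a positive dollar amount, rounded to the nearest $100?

$262,000

σ_{5d} = 0.549% × √5 = 1.228%.
ES multiplier = φ(z)/(1−α) = 0.026674/0.01 = 2.667.
ES = 1.228% × 2.667 = 3.275%; on $8,000,000: $262,000.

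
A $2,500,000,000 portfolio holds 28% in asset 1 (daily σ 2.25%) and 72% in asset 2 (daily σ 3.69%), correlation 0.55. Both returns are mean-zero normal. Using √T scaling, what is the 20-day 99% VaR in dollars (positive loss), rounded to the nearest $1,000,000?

σ_p = √(0.28²·2.25² + 0.72²·3.69² + 2·0.55·0.28·0.72·2.25·3.69) = 3.049%.
σ_{20d} = 3.049% × √20 = 13.636%.
z(99%) = 2.326.
VaR = 2.326 × 13.636% = 31.717%; on $2,500,000,000 that is $792,925,000.

$793,000,000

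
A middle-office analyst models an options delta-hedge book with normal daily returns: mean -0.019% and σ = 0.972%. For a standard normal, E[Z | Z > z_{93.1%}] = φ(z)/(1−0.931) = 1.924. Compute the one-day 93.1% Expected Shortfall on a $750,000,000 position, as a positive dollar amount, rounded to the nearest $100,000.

ES = −(-0.019%) + 0.972% × 1.924 = 1.889%.
On $750,000,000: 0.01889 × $750,000,000 = $14,167,500.

$14,200,000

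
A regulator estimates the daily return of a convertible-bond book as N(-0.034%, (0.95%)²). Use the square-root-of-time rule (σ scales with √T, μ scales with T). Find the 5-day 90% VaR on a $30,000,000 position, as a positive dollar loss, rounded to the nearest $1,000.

At 90%, z = 1.282.
σ_{5d} = 0.95% × √5 = 2.124%; μ_{5d} = 5 × -0.034% = -0.170%.
VaR = −(-0.170%) + 1.282 × 2.124% = 2.893%.
On $30,000,000: 0.02893 × $30,000,000 = $867,900.

$868,000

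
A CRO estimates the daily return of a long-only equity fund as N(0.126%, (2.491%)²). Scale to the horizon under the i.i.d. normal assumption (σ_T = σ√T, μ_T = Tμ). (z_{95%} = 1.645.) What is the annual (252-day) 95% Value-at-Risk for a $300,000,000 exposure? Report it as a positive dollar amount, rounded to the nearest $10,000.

σ_{252d} = 2.491% × √252 = 39.543%; μ_{252d} = 252 × 0.126% = 31.752%.
VaR = −(31.752%) + 1.645 × 39.543% = 33.296%.
On $300,000,000: 0.33296 × $300,000,000 = $99,888,000.

$99,890,000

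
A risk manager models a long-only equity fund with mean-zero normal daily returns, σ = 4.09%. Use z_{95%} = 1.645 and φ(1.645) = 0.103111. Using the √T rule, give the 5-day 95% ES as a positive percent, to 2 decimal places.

18.86%

σ_{5d} = 4.09% × √5 = 9.146%.
ES multiplier = φ(z)/(1−α) = 0.103111/0.05 = 2.062.
ES = 9.146% × 2.062 = 18.859%.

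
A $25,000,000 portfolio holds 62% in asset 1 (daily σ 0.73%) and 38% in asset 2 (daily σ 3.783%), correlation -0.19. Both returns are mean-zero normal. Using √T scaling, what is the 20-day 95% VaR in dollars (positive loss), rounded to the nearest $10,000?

σ_p = √(0.62²·0.73² + 0.38²·3.783² + 2·-0.19·0.62·0.38·0.73·3.783) = 1.423%.
σ_{20d} = 1.423% × √20 = 6.364%.
z(95%) = 1.645.
VaR = 1.645 × 6.364% = 10.469%; on $25,000,000 that is $2,617,250.

$2,620,000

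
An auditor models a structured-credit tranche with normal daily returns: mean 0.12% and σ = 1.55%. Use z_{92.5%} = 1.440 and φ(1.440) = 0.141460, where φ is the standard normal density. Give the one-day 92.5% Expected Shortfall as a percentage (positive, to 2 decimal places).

2.80%

Tail multiplier: φ(z)/(1−α) = 0.141460 / 0.075 = 1.886.
ES = −(0.12%) + 1.55% × 1.886 = 2.803%.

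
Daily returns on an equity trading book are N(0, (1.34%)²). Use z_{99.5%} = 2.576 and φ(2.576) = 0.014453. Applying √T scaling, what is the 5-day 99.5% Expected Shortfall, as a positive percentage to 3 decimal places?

σ_{5d} = 1.34% × √5 = 2.996%.
ES multiplier = φ(z)/(1−α) = 0.014453/0.005 = 2.891.
ES = 2.996% × 2.891 = 8.661%.

8.661%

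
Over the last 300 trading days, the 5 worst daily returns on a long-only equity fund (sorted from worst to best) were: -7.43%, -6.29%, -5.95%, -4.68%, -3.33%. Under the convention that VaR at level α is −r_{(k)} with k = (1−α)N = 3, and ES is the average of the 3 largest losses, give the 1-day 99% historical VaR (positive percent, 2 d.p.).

5.95%

k = 3; the 3rd lowest return is -5.95%, so VaR = 5.95%.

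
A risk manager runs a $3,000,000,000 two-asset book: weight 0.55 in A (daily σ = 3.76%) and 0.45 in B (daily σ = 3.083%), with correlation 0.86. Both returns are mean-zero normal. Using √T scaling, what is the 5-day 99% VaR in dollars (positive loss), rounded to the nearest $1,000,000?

$521,000,000

σ_p = √(0.55²·3.76² + 0.45²·3.083² + 2·0.86·0.55·0.45·3.76·3.083) = 3.337%.
σ_{5d} = 3.337% × √5 = 7.462%.
z(99%) = 2.326.
VaR = 2.326 × 7.462% = 17.357%; on $3,000,000,000 that is $520,710,000.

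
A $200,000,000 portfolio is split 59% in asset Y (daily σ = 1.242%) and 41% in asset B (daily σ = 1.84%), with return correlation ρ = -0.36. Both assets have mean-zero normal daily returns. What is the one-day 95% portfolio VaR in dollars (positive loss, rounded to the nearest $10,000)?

σ_p² = 0.59²·1.242² + 0.41²·1.84² + 2·-0.36·0.59·0.41·1.242·1.84 = 0.7081 (%²).
σ_p = √0.7081 = 0.841%.
At 95%, z = 1.645.
VaR = 1.645 × 0.841% = 1.383%; on $200,000,000 that is $2,766,000.

$2,770,000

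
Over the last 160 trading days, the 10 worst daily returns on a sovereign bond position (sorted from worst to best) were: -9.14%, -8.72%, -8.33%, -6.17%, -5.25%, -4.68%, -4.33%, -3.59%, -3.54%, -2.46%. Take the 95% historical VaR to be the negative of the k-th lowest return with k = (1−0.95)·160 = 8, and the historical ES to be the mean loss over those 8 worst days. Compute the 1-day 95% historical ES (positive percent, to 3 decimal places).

6.276%

The 8 worst returns sum to -50.21%.
ES = −(-50.21%) / 8 = 6.27625% ≈ 6.276%.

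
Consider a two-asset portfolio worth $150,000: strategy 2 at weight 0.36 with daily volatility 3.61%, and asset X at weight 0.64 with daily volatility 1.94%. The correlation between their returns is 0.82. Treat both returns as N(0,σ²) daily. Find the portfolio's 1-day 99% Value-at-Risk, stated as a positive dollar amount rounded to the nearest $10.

σ_p² = 0.36²·3.61² + 0.64²·1.94² + 2·0.82·0.36·0.64·3.61·1.94 = 5.8768 (%²).
σ_p = √5.8768 = 2.424%.
At 99%, z = 2.326.
VaR = 2.326 × 2.424% = 5.638%; on $150,000 that is $8,457.

$8,460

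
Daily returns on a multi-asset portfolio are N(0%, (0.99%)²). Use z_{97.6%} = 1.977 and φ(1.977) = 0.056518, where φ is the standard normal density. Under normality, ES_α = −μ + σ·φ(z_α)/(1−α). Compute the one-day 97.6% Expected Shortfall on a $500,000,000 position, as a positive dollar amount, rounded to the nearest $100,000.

$11,700,000

Tail multiplier: φ(z)/(1−α) = 0.056518 / 0.024 = 2.355.
ES = 0.99% × 2.355 = 2.331%.
On $500,000,000: 0.02331 × $500,000,000 = $11,655,000.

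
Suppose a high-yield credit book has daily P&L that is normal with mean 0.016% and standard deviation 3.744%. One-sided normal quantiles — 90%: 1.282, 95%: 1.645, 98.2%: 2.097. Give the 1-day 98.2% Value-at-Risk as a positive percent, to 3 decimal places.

7.835%

VaR = −μ + z·σ = −(0.016%) + 2.097 × 3.744% = 7.835%.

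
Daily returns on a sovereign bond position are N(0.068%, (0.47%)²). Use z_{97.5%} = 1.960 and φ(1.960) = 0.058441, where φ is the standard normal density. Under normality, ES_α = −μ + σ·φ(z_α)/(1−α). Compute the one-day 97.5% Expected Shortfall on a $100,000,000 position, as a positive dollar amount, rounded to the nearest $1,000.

$1,031,000

Tail multiplier: φ(z)/(1−α) = 0.058441 / 0.025 = 2.338.
ES = −(0.068%) + 0.47% × 2.338 = 1.031%.
On $100,000,000: 0.01031 × $100,000,000 = $1,031,000.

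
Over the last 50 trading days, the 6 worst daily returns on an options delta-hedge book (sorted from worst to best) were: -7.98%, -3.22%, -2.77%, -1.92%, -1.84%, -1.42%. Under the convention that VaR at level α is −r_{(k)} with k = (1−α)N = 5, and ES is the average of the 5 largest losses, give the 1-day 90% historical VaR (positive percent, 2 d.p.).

1.84%

k = 5; the 5th lowest return is -1.84%, so VaR = 1.84%.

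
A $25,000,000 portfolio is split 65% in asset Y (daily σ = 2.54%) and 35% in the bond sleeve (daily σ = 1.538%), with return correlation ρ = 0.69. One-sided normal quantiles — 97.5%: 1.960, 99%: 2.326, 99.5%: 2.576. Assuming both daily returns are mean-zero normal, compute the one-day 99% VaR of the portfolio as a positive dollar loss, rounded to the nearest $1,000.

σ_p² = 0.65²·2.54² + 0.35²·1.538² + 2·0.69·0.65·0.35·2.54·1.538 = 4.2420 (%²).
σ_p = √4.2420 = 2.060%.
VaR = 2.326 × 2.060% = 4.792%; on $25,000,000 that is $1,198,000.

$1,198,000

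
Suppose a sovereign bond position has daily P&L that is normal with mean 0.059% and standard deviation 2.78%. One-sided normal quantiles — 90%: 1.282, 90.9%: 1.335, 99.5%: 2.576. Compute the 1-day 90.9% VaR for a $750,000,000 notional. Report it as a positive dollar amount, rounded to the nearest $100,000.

VaR = −μ + z·σ = −(0.059%) + 1.335 × 2.78% = 3.652%.
On $750,000,000: 0.03652 × $750,000,000 = $27,390,000.

$27,400,000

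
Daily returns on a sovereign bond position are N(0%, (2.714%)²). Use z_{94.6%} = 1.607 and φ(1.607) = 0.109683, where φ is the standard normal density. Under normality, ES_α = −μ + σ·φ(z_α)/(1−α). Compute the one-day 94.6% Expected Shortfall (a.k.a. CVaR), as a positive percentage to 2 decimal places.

5.51%

Tail multiplier: φ(z)/(1−α) = 0.109683 / 0.054 = 2.031.
ES = 2.714% × 2.031 = 5.512%.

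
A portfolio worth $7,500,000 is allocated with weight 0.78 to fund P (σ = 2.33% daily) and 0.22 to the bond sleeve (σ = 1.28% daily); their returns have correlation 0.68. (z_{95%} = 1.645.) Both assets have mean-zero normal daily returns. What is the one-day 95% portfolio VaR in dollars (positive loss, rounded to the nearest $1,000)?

σ_p² = 0.78²·2.33² + 0.22²·1.28² + 2·0.68·0.78·0.22·2.33·1.28 = 4.0783 (%²).
σ_p = √4.0783 = 2.019%.
VaR = 1.645 × 2.019% = 3.321%; on $7,500,000 that is $249,075.

$249,000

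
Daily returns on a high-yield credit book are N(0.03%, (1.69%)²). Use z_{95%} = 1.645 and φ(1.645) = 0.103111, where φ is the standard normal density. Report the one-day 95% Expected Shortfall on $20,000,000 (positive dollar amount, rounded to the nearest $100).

$691,000

Tail multiplier: φ(z)/(1−α) = 0.103111 / 0.05 = 2.062.
ES = −(0.03%) + 1.69% × 2.062 = 3.455%.
On $20,000,000: 0.03455 × $20,000,000 = $691,000.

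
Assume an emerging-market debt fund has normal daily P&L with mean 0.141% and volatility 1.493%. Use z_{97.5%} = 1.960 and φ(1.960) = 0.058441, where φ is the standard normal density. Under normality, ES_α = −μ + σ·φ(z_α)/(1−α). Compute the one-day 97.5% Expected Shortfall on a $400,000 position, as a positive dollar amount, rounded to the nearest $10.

Tail multiplier: φ(z)/(1−α) = 0.058441 / 0.025 = 2.338.
ES = −(0.141%) + 1.493% × 2.338 = 3.350%.
On $400,000: 0.03350 × $400,000 = $13,400.

$13,400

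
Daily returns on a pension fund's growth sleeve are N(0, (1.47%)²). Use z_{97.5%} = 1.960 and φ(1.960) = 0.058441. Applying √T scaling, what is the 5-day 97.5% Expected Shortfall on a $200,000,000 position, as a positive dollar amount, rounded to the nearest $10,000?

σ_{5d} = 1.47% × √5 = 3.287%.
ES multiplier = φ(z)/(1−α) = 0.058441/0.025 = 2.338.
ES = 3.287% × 2.338 = 7.685%; on $200,000,000: $15,370,000.

$15,370,000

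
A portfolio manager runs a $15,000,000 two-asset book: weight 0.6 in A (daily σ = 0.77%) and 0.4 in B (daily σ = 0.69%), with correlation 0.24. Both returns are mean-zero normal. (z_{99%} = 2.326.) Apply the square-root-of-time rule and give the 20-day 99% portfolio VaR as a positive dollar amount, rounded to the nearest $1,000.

σ_p = √(0.6²·0.77² + 0.4²·0.69² + 2·0.24·0.6·0.4·0.77·0.69) = 0.592%.
σ_{20d} = 0.592% × √20 = 2.648%.
VaR = 2.326 × 2.648% = 6.159%; on $15,000,000 that is $923,850.

$924,000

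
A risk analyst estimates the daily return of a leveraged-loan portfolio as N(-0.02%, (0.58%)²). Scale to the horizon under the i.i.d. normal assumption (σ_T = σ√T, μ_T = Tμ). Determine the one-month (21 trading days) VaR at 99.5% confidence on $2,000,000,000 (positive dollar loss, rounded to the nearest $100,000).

$145,300,000

At 99.5%, z = 2.576.
σ_{21d} = 0.58% × √21 = 2.658%; μ_{21d} = 21 × -0.02% = -0.420%.
VaR = −(-0.420%) + 2.576 × 2.658% = 7.267%.
On $2,000,000,000: 0.07267 × $2,000,000,000 = $145,340,000.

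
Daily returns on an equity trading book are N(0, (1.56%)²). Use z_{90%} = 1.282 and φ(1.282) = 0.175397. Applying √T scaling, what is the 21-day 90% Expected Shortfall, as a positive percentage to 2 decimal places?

12.54%

σ_{21d} = 1.56% × √21 = 7.149%.
ES multiplier = φ(z)/(1−α) = 0.175397/0.1 = 1.754.
ES = 7.149% × 1.754 = 12.539%.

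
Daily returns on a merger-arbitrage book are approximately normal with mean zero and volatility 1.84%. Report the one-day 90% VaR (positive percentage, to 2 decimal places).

2.36%

At 90% one-sided, z = 1.282.
VaR = z·σ = 1.282 × 1.84% = 2.359%.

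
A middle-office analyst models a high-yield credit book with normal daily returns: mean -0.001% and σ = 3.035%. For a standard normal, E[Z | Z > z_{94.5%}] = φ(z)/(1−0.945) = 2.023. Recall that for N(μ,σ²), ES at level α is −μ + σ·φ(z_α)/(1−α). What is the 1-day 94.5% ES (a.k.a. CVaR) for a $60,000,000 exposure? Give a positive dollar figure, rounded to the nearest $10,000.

ES = −(-0.001%) + 3.035% × 2.023 = 6.141%.
On $60,000,000: 0.06141 × $60,000,000 = $3,684,600.

$3,680,000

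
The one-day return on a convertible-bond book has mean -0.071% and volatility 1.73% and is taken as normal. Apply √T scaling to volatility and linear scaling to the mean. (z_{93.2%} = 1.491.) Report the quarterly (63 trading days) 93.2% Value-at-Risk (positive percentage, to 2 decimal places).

σ_{63d} = 1.73% × √63 = 13.731%; μ_{63d} = 63 × -0.071% = -4.473%.
VaR = −(-4.473%) + 1.491 × 13.731% = 24.946%.

24.95%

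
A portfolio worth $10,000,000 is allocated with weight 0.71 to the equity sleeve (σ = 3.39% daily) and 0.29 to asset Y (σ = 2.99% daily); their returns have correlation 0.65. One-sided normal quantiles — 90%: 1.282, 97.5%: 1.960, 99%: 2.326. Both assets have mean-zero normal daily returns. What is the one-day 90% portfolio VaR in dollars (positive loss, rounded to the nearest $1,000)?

σ_p² = 0.71²·3.39² + 0.29²·2.99² + 2·0.65·0.71·0.29·3.39·2.99 = 9.2582 (%²).
σ_p = √9.2582 = 3.043%.
VaR = 1.282 × 3.043% = 3.901%; on $10,000,000 that is $390,100.

$390,000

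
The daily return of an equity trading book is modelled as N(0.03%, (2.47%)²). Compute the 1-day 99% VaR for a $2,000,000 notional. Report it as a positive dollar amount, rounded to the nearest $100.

$114,300

At 99% one-sided, z = 2.326.
VaR = −μ + z·σ = −(0.03%) + 2.326 × 2.47% = 5.715%.
On $2,000,000: 0.05715 × $2,000,000 = $114,300.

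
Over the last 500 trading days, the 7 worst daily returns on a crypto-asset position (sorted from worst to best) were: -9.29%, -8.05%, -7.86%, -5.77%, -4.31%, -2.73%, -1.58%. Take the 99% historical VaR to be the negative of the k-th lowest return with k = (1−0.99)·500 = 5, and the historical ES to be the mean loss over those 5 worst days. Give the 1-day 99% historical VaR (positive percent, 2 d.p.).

4.31%

k = 5; the 5th lowest return is -4.31%, so VaR = 4.31%.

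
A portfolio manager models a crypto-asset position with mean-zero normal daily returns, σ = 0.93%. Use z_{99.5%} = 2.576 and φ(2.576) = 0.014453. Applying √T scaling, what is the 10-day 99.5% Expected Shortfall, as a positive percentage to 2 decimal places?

σ_{10d} = 0.93% × √10 = 2.941%.
ES multiplier = φ(z)/(1−α) = 0.014453/0.005 = 2.891.
ES = 2.941% × 2.891 = 8.502%.

8.50%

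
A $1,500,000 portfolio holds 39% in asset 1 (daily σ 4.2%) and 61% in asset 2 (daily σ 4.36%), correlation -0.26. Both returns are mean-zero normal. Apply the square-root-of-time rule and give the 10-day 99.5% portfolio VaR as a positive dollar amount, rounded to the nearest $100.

σ_p = √(0.39²·4.2² + 0.61²·4.36² + 2·-0.26·0.39·0.61·4.2·4.36) = 2.737%.
σ_{10d} = 2.737% × √10 = 8.655%.
z(99.5%) = 2.576.
VaR = 2.576 × 8.655% = 22.295%; on $1,500,000 that is $334,425.

$334,400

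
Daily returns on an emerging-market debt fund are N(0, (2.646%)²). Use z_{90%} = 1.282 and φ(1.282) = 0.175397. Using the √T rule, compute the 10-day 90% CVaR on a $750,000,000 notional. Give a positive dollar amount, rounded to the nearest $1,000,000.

$110,000,000

σ_{10d} = 2.646% × √10 = 8.367%.
ES multiplier = φ(z)/(1−α) = 0.175397/0.1 = 1.754.
ES = 8.367% × 1.754 = 14.676%; on $750,000,000: $110,070,000.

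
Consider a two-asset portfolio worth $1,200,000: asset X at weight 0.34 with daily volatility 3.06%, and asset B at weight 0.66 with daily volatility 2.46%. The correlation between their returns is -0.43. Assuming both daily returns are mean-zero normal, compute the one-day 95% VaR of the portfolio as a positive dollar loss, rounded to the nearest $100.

$29,700

σ_p² = 0.34²·3.06² + 0.66²·2.46² + 2·-0.43·0.34·0.66·3.06·2.46 = 2.2658 (%²).
σ_p = √2.2658 = 1.505%.
At 95%, z = 1.645.
VaR = 1.645 × 1.505% = 2.476%; on $1,200,000 that is $29,712.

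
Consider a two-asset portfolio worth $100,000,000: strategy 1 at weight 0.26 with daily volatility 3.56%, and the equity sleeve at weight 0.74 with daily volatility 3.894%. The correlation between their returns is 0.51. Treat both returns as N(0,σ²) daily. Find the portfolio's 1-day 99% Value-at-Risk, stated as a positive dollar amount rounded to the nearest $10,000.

σ_p² = 0.26²·3.56² + 0.74²·3.894² + 2·0.51·0.26·0.74·3.56·3.894 = 11.8806 (%²).
σ_p = √11.8806 = 3.447%.
At 99%, z = 2.326.
VaR = 2.326 × 3.447% = 8.018%; on $100,000,000 that is $8,018,000.

$8,020,000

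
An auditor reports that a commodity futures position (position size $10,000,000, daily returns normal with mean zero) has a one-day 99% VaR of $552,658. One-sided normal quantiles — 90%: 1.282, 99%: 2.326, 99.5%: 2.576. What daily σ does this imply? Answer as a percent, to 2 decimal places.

VaR as a fraction: $552,658 / $10,000,000 = 5.527%.
σ = VaR / z = 5.527% / 2.326 = 2.376%.

2.38%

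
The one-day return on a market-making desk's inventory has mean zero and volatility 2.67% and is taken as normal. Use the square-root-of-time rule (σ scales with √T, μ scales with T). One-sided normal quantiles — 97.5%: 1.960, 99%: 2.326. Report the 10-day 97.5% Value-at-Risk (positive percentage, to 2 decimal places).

16.55%

σ_{10d} = 2.67% × √10 = 8.443%.
VaR = 1.960 × 8.443% = 16.548%.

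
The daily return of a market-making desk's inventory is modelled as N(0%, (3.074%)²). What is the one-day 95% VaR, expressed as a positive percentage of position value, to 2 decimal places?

5.06%

At 95% one-sided, z = 1.645.
VaR = z·σ = 1.645 × 3.074% = 5.057%.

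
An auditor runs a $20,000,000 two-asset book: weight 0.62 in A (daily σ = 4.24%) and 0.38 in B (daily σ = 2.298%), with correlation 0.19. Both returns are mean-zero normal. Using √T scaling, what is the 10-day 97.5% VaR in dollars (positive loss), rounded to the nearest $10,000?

$3,620,000

σ_p = √(0.62²·4.24² + 0.38²·2.298² + 2·0.19·0.62·0.38·4.24·2.298) = 2.923%.
σ_{10d} = 2.923% × √10 = 9.243%.
z(97.5%) = 1.960.
VaR = 1.960 × 9.243% = 18.116%; on $20,000,000 that is $3,623,200.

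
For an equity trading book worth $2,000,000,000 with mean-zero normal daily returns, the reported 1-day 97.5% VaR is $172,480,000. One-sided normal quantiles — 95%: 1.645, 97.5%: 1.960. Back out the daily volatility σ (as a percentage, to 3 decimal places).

4.400%

VaR as a fraction: $172,480,000 / $2,000,000,000 = 8.624%.
σ = VaR / z = 8.624% / 1.960 = 4.400%.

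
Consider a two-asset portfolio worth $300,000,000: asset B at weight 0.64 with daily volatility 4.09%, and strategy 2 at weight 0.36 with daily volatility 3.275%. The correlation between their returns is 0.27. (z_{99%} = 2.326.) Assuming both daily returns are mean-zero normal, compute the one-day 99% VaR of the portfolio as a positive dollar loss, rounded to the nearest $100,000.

σ_p² = 0.64²·4.09² + 0.36²·3.275² + 2·0.27·0.64·0.36·4.09·3.275 = 9.9084 (%²).
σ_p = √9.9084 = 3.148%.
VaR = 2.326 × 3.148% = 7.322%; on $300,000,000 that is $21,966,000.

$22,000,000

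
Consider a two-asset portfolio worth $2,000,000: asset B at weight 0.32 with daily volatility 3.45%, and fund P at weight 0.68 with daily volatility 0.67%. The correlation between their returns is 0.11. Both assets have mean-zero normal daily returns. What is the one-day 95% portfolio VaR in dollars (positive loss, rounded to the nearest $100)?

σ_p² = 0.32²·3.45² + 0.68²·0.67² + 2·0.11·0.32·0.68·3.45·0.67 = 1.5370 (%²).
σ_p = √1.5370 = 1.240%.
At 95%, z = 1.645.
VaR = 1.645 × 1.240% = 2.040%; on $2,000,000 that is $40,800.

$40,800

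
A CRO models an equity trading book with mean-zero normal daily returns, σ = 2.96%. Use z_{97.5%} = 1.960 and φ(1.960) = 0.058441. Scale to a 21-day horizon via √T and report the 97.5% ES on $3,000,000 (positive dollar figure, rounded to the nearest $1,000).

$951,000

σ_{21d} = 2.96% × √21 = 13.564%.
ES multiplier = φ(z)/(1−α) = 0.058441/0.025 = 2.338.
ES = 13.564% × 2.338 = 31.713%; on $3,000,000: $951,390.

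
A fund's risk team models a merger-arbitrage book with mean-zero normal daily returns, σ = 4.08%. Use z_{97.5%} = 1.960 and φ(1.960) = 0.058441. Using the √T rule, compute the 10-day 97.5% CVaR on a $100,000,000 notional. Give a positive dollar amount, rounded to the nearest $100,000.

σ_{10d} = 4.08% × √10 = 12.902%.
ES multiplier = φ(z)/(1−α) = 0.058441/0.025 = 2.338.
ES = 12.902% × 2.338 = 30.165%; on $100,000,000: $30,165,000.

$30,200,000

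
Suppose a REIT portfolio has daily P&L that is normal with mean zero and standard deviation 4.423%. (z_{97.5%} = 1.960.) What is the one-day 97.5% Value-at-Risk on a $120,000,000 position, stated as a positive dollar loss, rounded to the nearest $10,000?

$10,400,000

VaR = z·σ = 1.960 × 4.423% = 8.669%.
On $120,000,000: 0.08669 × $120,000,000 = $10,402,800.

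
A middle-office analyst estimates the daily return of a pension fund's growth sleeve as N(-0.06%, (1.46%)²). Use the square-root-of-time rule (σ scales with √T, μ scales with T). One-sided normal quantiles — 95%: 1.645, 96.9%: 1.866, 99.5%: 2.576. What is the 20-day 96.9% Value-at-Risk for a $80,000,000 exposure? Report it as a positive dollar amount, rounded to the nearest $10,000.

σ_{20d} = 1.46% × √20 = 6.529%; μ_{20d} = 20 × -0.06% = -1.200%.
VaR = −(-1.200%) + 1.866 × 6.529% = 13.383%.
On $80,000,000: 0.13383 × $80,000,000 = $10,706,400.

$10,710,000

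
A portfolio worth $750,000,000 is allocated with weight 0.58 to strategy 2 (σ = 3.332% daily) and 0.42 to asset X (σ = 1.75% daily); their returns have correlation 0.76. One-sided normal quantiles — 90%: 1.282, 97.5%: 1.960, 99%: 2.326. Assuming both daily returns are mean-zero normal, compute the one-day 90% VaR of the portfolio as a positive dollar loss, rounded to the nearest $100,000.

σ_p² = 0.58²·3.332² + 0.42²·1.75² + 2·0.76·0.58·0.42·3.332·1.75 = 6.4341 (%²).
σ_p = √6.4341 = 2.537%.
VaR = 1.282 × 2.537% = 3.252%; on $750,000,000 that is $24,390,000.

$24,400,000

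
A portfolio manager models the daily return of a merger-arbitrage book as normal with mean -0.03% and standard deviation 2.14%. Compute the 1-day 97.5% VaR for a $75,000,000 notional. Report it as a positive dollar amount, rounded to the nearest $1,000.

At 97.5% one-sided, z = 1.960.
VaR = −μ + z·σ = −(-0.03%) + 1.960 × 2.14% = 4.224%.
On $75,000,000: 0.04224 × $75,000,000 = $3,168,000.

$3,168,000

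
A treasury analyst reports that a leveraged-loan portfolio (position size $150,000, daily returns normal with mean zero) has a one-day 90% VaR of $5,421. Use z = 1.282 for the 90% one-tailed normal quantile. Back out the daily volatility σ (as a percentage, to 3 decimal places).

2.819%

VaR as a fraction: $5,421 / $150,000 = 3.614%.
σ = VaR / z = 3.614% / 1.282 = 2.819%.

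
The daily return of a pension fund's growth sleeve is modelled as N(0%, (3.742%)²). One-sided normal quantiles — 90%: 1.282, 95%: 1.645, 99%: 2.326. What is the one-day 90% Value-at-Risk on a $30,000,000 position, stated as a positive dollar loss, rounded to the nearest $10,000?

$1,440,000

VaR = z·σ = 1.282 × 3.742% = 4.797%.
On $30,000,000: 0.04797 × $30,000,000 = $1,439,100.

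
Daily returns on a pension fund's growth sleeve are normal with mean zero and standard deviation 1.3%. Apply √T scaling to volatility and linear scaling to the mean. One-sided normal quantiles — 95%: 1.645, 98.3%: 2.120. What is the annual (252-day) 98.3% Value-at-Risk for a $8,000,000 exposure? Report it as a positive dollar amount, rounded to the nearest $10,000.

σ_{252d} = 1.3% × √252 = 20.637%.
VaR = 2.120 × 20.637% = 43.750%.
On $8,000,000: 0.43750 × $8,000,000 = $3,500,000.

$3,500,000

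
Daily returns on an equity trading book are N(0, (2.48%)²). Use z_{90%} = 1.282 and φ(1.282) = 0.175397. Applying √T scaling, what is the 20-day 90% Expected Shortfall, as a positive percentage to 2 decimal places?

σ_{20d} = 2.48% × √20 = 11.091%.
ES multiplier = φ(z)/(1−α) = 0.175397/0.1 = 1.754.
ES = 11.091% × 1.754 = 19.454%.

19.45%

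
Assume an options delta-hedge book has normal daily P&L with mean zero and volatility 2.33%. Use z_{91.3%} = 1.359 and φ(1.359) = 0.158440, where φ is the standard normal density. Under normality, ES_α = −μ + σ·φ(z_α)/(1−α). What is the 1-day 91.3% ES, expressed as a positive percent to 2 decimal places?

4.24%

Tail multiplier: φ(z)/(1−α) = 0.158440 / 0.087 = 1.821.
ES = 2.33% × 1.821 = 4.243%.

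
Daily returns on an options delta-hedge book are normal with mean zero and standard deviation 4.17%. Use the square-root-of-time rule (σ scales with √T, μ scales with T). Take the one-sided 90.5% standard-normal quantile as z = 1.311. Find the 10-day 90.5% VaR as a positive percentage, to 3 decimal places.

σ_{10d} = 4.17% × √10 = 13.187%.
VaR = 1.311 × 13.187% = 17.288%.

17.288%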